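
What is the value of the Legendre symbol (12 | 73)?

1

Euler's criterion: (12/73) ≡ 12^36 (mod 73).
12^2 ≡ 71 (mod 73)
12^4 ≡ 4 (mod 73)
12^8 ≡ 16 (mod 73)
12^16 ≡ 37 (mod 73)
12^32 ≡ 55 (mod 73)
12^36 = 12^(32+4) ≡ 1 (mod 73).
Result is 1, so (12/73) = 1.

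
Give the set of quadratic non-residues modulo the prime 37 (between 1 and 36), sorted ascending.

Square k = 1,…,18 (k and 37−k give the same square):
1²=1, 2²=4, 3²=9, 4²=16, 5²=25, 6²=36, 7²≡12, 8²≡27, 9²≡7, 10²≡26, 11²≡10, 12²≡33, 13²≡21, 14²≡11, 15²≡3, 16²≡34, 17²≡30, 18²≡28 (mod 37).
The residues are {1, 3, 4, 7, 9, 10, 11, 12, 16, 21, 25, 26, 27, 28, 30, 33, 34, 36}; the non-residues are the remaining 18 nonzero classes.

2, 5, 6, 8, 13, 14, 15, 17, 18, 19, 20, 22, 23, 24, 29, 31, 32, 35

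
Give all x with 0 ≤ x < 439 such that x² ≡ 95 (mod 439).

Since 439 ≡ 3 (mod 4), a square root of 95 is 95^((439+1)/4) = 95^110 mod 439.
Repeated squaring: 95^2≡245, 95^4≡321, 95^8≡315, 95^16≡11, 95^32≡121, 95^64≡154 (mod 439).
95^110 = 95^(64+32+8+4+2) ≡ 360 (mod 439).
Check: 360² = 129600 ≡ 95 (mod 439). The two roots are 79 and 360.

79, 360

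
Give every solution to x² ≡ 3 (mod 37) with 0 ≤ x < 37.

15, 22

37 ≡ 1 (mod 4), so we find a root by search.
Trying successive values, 15² = 225 ≡ 3 (mod 37). The other root is 37 − 15 = 22.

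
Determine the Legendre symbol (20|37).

-1

Euler's criterion: (20/37) ≡ 20^18 (mod 37).
20^2 ≡ 30 (mod 37)
20^4 ≡ 12 (mod 37)
20^8 ≡ 33 (mod 37)
20^16 ≡ 16 (mod 37)
20^18 = 20^(16+2) ≡ 36 (mod 37).
Result is 36 ≡ −1, so (20/37) = −1.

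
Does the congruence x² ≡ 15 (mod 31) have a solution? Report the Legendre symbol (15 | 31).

-1

Euler's criterion: (15/31) ≡ 15^15 (mod 31).
15^2 ≡ 8 (mod 31)
15^4 ≡ 2 (mod 31)
15^8 ≡ 4 (mod 31)
15^15 = 15^(8+4+2+1) ≡ 30 (mod 31).
Result is 30 ≡ −1, so (15/31) = −1.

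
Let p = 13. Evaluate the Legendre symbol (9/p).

Reciprocity: 9 ≡ 1 and 13 ≡ 1 (mod 4), so (9/13) = +(13/9).
Reduce top mod 9: now compute (4/9).
Pull out 2^2: since 9 ≡ 1 (mod 8), (2/9) = +1, so (2/9)^2 = +1.
Reached (1/9) = 1. Collecting the sign flips along the way, the symbol is +1.

1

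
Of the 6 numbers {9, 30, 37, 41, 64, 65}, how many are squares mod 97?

(9/97) = +1 → QR.
(30/97) = -1 → non-residue.
(37/97) = -1 → non-residue.
(41/97) = -1 → non-residue.
(64/97) = +1 → QR.
(65/97) = +1 → QR.
Total quadratic residues among the 6: 3.

3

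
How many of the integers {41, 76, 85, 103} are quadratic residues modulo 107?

(41/107) = +1 → QR.
(76/107) = +1 → QR.
(85/107) = +1 → QR.
(103/107) = -1 → non-residue.
Total quadratic residues among the 4: 3.

3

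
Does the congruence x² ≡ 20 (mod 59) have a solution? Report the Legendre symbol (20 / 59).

1

Pull out 2^2: since 59 ≡ 3 (mod 8), (2/59) = -1, so (2/59)^2 = +1.
Reciprocity: 5 ≡ 1 and 59 ≡ 3 (mod 4), so (5/59) = +(59/5).
Reduce top mod 5: now compute (4/5).
Pull out 2^2: since 5 ≡ 5 (mod 8), (2/5) = -1, so (2/5)^2 = +1.
Reached (1/5) = 1. Collecting the sign flips along the way, the symbol is +1.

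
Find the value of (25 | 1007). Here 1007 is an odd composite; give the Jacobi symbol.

Reciprocity: 25 ≡ 1 and 1007 ≡ 3 (mod 4), so (25/1007) = +(1007/25).
Reduce top mod 25: now compute (7/25).
Reciprocity: 7 ≡ 3 and 25 ≡ 1 (mod 4), so (7/25) = +(25/7).
Reduce top mod 7: now compute (4/7).
Pull out 2^2: since 7 ≡ 7 (mod 8), (2/7) = +1, so (2/7)^2 = +1.
Reached (1/7) = 1. Collecting the sign flips along the way, the symbol is +1.

1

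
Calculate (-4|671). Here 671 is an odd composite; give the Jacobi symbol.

-1

First reduce: -4 ≡ 667 (mod 671).
Reciprocity: 667 ≡ 3 and 671 ≡ 3 (mod 4), so (667/671) = −(671/667).
Reduce top mod 667: now compute (4/667).
Pull out 2^2: since 667 ≡ 3 (mod 8), (2/667) = -1, so (2/667)^2 = +1.
Reached (1/667) = 1. Collecting the sign flips along the way, the symbol is -1.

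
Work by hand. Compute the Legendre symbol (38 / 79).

1

Pull out 2: since 79 ≡ 7 (mod 8), (2/79) = +1.
Reciprocity: 19 ≡ 3 and 79 ≡ 3 (mod 4), so (19/79) = −(79/19).
Reduce top mod 19: now compute (3/19).
Reciprocity: 3 ≡ 3 and 19 ≡ 3 (mod 4), so (3/19) = −(19/3).
Reduce top mod 3: now compute (1/3).
Reached (1/3) = 1. Collecting the sign flips along the way, the symbol is +1.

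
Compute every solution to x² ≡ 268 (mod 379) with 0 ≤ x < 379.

Since 379 ≡ 3 (mod 4), a square root of 268 is 268^((379+1)/4) = 268^95 mod 379.
Repeated squaring: 268^2≡193, 268^4≡107, 268^8≡79, 268^16≡177, 268^32≡251, 268^64≡87 (mod 379).
268^95 = 268^(64+16+8+4+2+1) ≡ 213 (mod 379).
Check: 213² = 45369 ≡ 268 (mod 379). The two roots are 166 and 213.

166, 213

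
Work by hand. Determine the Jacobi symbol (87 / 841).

0

Reciprocity: 87 ≡ 3 and 841 ≡ 1 (mod 4), so (87/841) = +(841/87).
Reduce top mod 87: now compute (58/87).
Pull out 2: since 87 ≡ 7 (mod 8), (2/87) = +1.
Reciprocity: 29 ≡ 1 and 87 ≡ 3 (mod 4), so (29/87) = +(87/29).
Reduce top mod 29: now compute (0/29).
Top reduces to 0: gcd > 1, so the symbol is 0.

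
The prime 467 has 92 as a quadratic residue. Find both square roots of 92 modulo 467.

162, 305

Since 467 ≡ 3 (mod 4), a square root of 92 is 92^((467+1)/4) = 92^117 mod 467.
Repeated squaring: 92^2≡58, 92^4≡95, 92^8≡152, 92^16≡221, 92^32≡273, 92^64≡276 (mod 467).
92^117 = 92^(64+32+16+4+1) ≡ 305 (mod 467).
Check: 305² = 93025 ≡ 92 (mod 467). The two roots are 162 and 305.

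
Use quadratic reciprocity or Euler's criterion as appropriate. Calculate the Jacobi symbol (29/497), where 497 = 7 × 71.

Reciprocity: 29 ≡ 1 and 497 ≡ 1 (mod 4), so (29/497) = +(497/29).
Reduce top mod 29: now compute (4/29).
Pull out 2^2: since 29 ≡ 5 (mod 8), (2/29) = -1, so (2/29)^2 = +1.
Reached (1/29) = 1. Collecting the sign flips along the way, the symbol is +1.

1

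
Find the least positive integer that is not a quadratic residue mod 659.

2

(2/659) = −1, so 2 is the smallest positive non-residue mod 659.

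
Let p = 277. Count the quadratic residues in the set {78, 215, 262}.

(78/277) = -1 → non-residue.
(215/277) = +1 → QR.
(262/277) = -1 → non-residue.
Total quadratic residues among the 3: 1.

1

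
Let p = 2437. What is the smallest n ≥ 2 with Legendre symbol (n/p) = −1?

2

(2/2437) = −1, so 2 is the smallest positive non-residue mod 2437.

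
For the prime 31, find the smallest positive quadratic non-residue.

3

(2/31) = +1, so 2 is a residue.
(3/31) = −1, so 3 is the smallest positive non-residue mod 31.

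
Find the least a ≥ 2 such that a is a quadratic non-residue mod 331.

2

(2/331) = −1, so 2 is the smallest positive non-residue mod 331.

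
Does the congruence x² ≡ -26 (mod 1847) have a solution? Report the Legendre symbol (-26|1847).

First reduce: -26 ≡ 1821 (mod 1847).
Reciprocity: 1821 ≡ 1 and 1847 ≡ 3 (mod 4), so (1821/1847) = +(1847/1821).
Reduce top mod 1821: now compute (26/1821).
Pull out 2: since 1821 ≡ 5 (mod 8), (2/1821) = -1.
Reciprocity: 13 ≡ 1 and 1821 ≡ 1 (mod 4), so (13/1821) = +(1821/13).
Reduce top mod 13: now compute (1/13).
Reached (1/13) = 1. Collecting the sign flips along the way, the symbol is -1.

-1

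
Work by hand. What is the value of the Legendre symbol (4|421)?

Pull out 2^2: since 421 ≡ 5 (mod 8), (2/421) = -1, so (2/421)^2 = +1.
Reached (1/421) = 1. Collecting the sign flips along the way, the symbol is +1.

1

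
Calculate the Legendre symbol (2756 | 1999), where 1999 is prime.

1

First reduce: 2756 ≡ 757 (mod 1999).
Reciprocity: 757 ≡ 1 and 1999 ≡ 3 (mod 4), so (757/1999) = +(1999/757).
Reduce top mod 757: now compute (485/757).
Reciprocity: 485 ≡ 1 and 757 ≡ 1 (mod 4), so (485/757) = +(757/485).
Reduce top mod 485: now compute (272/485).
Pull out 2^4: since 485 ≡ 5 (mod 8), (2/485) = -1, so (2/485)^4 = +1.
Reciprocity: 17 ≡ 1 and 485 ≡ 1 (mod 4), so (17/485) = +(485/17).
Reduce top mod 17: now compute (9/17).
Reciprocity: 9 ≡ 1 and 17 ≡ 1 (mod 4), so (9/17) = +(17/9).
Reduce top mod 9: now compute (8/9).
Pull out 2^3: since 9 ≡ 1 (mod 8), (2/9) = +1, so (2/9)^3 = +1.
Reached (1/9) = 1. Collecting the sign flips along the way, the symbol is +1.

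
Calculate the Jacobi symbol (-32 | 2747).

1

First reduce: -32 ≡ 2715 (mod 2747).
Reciprocity: 2715 ≡ 3 and 2747 ≡ 3 (mod 4), so (2715/2747) = −(2747/2715).
Reduce top mod 2715: now compute (32/2715).
Pull out 2^5: since 2715 ≡ 3 (mod 8), (2/2715) = -1, so (2/2715)^5 = -1.
Reached (1/2715) = 1. Collecting the sign flips along the way, the symbol is +1.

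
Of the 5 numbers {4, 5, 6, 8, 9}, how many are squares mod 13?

(4/13) = +1 → QR.
(5/13) = -1 → non-residue.
(6/13) = -1 → non-residue.
(8/13) = -1 → non-residue.
(9/13) = +1 → QR.
Total quadratic residues among the 5: 2.

2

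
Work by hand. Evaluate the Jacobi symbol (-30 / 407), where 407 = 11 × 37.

First reduce: -30 ≡ 377 (mod 407).
Reciprocity: 377 ≡ 1 and 407 ≡ 3 (mod 4), so (377/407) = +(407/377).
Reduce top mod 377: now compute (30/377).
Pull out 2: since 377 ≡ 1 (mod 8), (2/377) = +1.
Reciprocity: 15 ≡ 3 and 377 ≡ 1 (mod 4), so (15/377) = +(377/15).
Reduce top mod 15: now compute (2/15).
Pull out 2: since 15 ≡ 7 (mod 8), (2/15) = +1.
Reached (1/15) = 1. Collecting the sign flips along the way, the symbol is +1.

1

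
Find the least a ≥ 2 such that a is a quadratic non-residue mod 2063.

5

(2/2063) = +1, so 2 is a residue.
(3/2063) = +1, so 3 is a residue.
(4/2063) = +1, so 4 is a residue.
(5/2063) = −1, so 5 is the smallest positive non-residue mod 2063.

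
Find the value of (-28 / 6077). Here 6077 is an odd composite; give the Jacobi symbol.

First reduce: -28 ≡ 6049 (mod 6077).
Reciprocity: 6049 ≡ 1 and 6077 ≡ 1 (mod 4), so (6049/6077) = +(6077/6049).
Reduce top mod 6049: now compute (28/6049).
Pull out 2^2: since 6049 ≡ 1 (mod 8), (2/6049) = +1, so (2/6049)^2 = +1.
Reciprocity: 7 ≡ 3 and 6049 ≡ 1 (mod 4), so (7/6049) = +(6049/7).
Reduce top mod 7: now compute (1/7).
Reached (1/7) = 1. Collecting the sign flips along the way, the symbol is +1.

1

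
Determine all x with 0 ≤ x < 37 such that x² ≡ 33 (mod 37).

37 ≡ 1 (mod 4), so we find a root by search.
Trying successive values, 12² = 144 ≡ 33 (mod 37). The other root is 37 − 12 = 25.

12, 25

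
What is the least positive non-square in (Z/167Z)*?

(2/167) = +1, so 2 is a residue.
(3/167) = +1, so 3 is a residue.
(4/167) = +1, so 4 is a residue.
(5/167) = −1, so 5 is the smallest positive non-residue mod 167.

5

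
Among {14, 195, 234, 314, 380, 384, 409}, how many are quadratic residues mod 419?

(14/419) = -1 → non-residue.
(195/419) = +1 → QR.
(234/419) = -1 → non-residue.
(314/419) = -1 → non-residue.
(380/419) = -1 → non-residue.
(384/419) = -1 → non-residue.
(409/419) = +1 → QR.
Total quadratic residues among the 7: 2.

2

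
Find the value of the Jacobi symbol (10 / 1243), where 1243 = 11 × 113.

1

Pull out 2: since 1243 ≡ 3 (mod 8), (2/1243) = -1.
Reciprocity: 5 ≡ 1 and 1243 ≡ 3 (mod 4), so (5/1243) = +(1243/5).
Reduce top mod 5: now compute (3/5).
Reciprocity: 3 ≡ 3 and 5 ≡ 1 (mod 4), so (3/5) = +(5/3).
Reduce top mod 3: now compute (2/3).
Pull out 2: since 3 ≡ 3 (mod 8), (2/3) = -1.
Reached (1/3) = 1. Collecting the sign flips along the way, the symbol is +1.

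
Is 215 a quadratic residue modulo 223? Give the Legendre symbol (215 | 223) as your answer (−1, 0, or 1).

-1

Reciprocity: 215 ≡ 3 and 223 ≡ 3 (mod 4), so (215/223) = −(223/215).
Reduce top mod 215: now compute (8/215).
Pull out 2^3: since 215 ≡ 7 (mod 8), (2/215) = +1, so (2/215)^3 = +1.
Reached (1/215) = 1. Collecting the sign flips along the way, the symbol is -1.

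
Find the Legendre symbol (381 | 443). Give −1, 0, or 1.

Reciprocity: 381 ≡ 1 and 443 ≡ 3 (mod 4), so (381/443) = +(443/381).
Reduce top mod 381: now compute (62/381).
Pull out 2: since 381 ≡ 5 (mod 8), (2/381) = -1.
Reciprocity: 31 ≡ 3 and 381 ≡ 1 (mod 4), so (31/381) = +(381/31).
Reduce top mod 31: now compute (9/31).
Reciprocity: 9 ≡ 1 and 31 ≡ 3 (mod 4), so (9/31) = +(31/9).
Reduce top mod 9: now compute (4/9).
Pull out 2^2: since 9 ≡ 1 (mod 8), (2/9) = +1, so (2/9)^2 = +1.
Reached (1/9) = 1. Collecting the sign flips along the way, the symbol is -1.

-1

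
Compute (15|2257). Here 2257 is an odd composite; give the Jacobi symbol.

-1

Reciprocity: 15 ≡ 3 and 2257 ≡ 1 (mod 4), so (15/2257) = +(2257/15).
Reduce top mod 15: now compute (7/15).
Reciprocity: 7 ≡ 3 and 15 ≡ 3 (mod 4), so (7/15) = −(15/7).
Reduce top mod 7: now compute (1/7).
Reached (1/7) = 1. Collecting the sign flips along the way, the symbol is -1.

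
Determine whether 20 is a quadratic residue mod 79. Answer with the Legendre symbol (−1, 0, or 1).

1

Euler's criterion: (20/79) ≡ 20^39 (mod 79).
20^2 ≡ 5 (mod 79)
20^4 ≡ 25 (mod 79)
20^8 ≡ 72 (mod 79)
20^16 ≡ 49 (mod 79)
20^32 ≡ 31 (mod 79)
20^39 = 20^(32+4+2+1) ≡ 1 (mod 79).
Result is 1, so (20/79) = 1.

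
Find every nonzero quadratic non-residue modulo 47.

5 10 11 13 15 19 20 22 23 26 29 30 31 33 35 38 39 40 41 43 44 45 46

Square k = 1,…,23 (k and 47−k give the same square):
1²=1, 2²=4, 3²=9, 4²=16, 5²=25, 6²=36, 7²≡2, 8²≡17, 9²≡34, 10²≡6, 11²≡27, 12²≡3, 13²≡28, 14²≡8, 15²≡37, 16²≡21, 17²≡7, 18²≡42, 19²≡32, 20²≡24, 21²≡18, 22²≡14, 23²≡12 (mod 47).
The residues are {1, 2, 3, 4, 6, 7, 8, 9, 12, 14, 16, 17, 18, 21, 24, 25, 27, 28, 32, 34, 36, 37, 42}; the non-residues are the remaining 23 nonzero classes.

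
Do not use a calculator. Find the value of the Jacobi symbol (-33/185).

-1

First reduce: -33 ≡ 152 (mod 185).
Pull out 2^3: since 185 ≡ 1 (mod 8), (2/185) = +1, so (2/185)^3 = +1.
Reciprocity: 19 ≡ 3 and 185 ≡ 1 (mod 4), so (19/185) = +(185/19).
Reduce top mod 19: now compute (14/19).
Pull out 2: since 19 ≡ 3 (mod 8), (2/19) = -1.
Reciprocity: 7 ≡ 3 and 19 ≡ 3 (mod 4), so (7/19) = −(19/7).
Reduce top mod 7: now compute (5/7).
Reciprocity: 5 ≡ 1 and 7 ≡ 3 (mod 4), so (5/7) = +(7/5).
Reduce top mod 5: now compute (2/5).
Pull out 2: since 5 ≡ 5 (mod 8), (2/5) = -1.
Reached (1/5) = 1. Collecting the sign flips along the way, the symbol is -1.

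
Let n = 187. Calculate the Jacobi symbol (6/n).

1

Pull out 2: since 187 ≡ 3 (mod 8), (2/187) = -1.
Reciprocity: 3 ≡ 3 and 187 ≡ 3 (mod 4), so (3/187) = −(187/3).
Reduce top mod 3: now compute (1/3).
Reached (1/3) = 1. Collecting the sign flips along the way, the symbol is +1.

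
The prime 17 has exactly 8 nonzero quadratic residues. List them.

1 2 4 8 9 13 15 16

Square k = 1,…,8 (k and 17−k give the same square):
1²=1, 2²=4, 3²=9, 4²=16, 5²≡8, 6²≡2, 7²≡15, 8²≡13 (mod 17).
So the quadratic residues mod 17 are {1, 2, 4, 8, 9, 13, 15, 16}.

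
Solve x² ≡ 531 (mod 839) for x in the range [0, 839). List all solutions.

Since 839 ≡ 3 (mod 4), a square root of 531 is 531^((839+1)/4) = 531^210 mod 839.
Repeated squaring: 531^2≡57, 531^4≡732, 531^8≡542, 531^16≡114, 531^32≡411, 531^64≡282, 531^128≡658 (mod 839).
531^210 = 531^(128+64+16+2) ≡ 47 (mod 839).
Check: 47² = 2209 ≡ 531 (mod 839). The two roots are 47 and 792.

47, 792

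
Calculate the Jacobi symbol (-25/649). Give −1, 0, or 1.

1

First reduce: -25 ≡ 624 (mod 649).
Pull out 2^4: since 649 ≡ 1 (mod 8), (2/649) = +1, so (2/649)^4 = +1.
Reciprocity: 39 ≡ 3 and 649 ≡ 1 (mod 4), so (39/649) = +(649/39).
Reduce top mod 39: now compute (25/39).
Reciprocity: 25 ≡ 1 and 39 ≡ 3 (mod 4), so (25/39) = +(39/25).
Reduce top mod 25: now compute (14/25).
Pull out 2: since 25 ≡ 1 (mod 8), (2/25) = +1.
Reciprocity: 7 ≡ 3 and 25 ≡ 1 (mod 4), so (7/25) = +(25/7).
Reduce top mod 7: now compute (4/7).
Pull out 2^2: since 7 ≡ 7 (mod 8), (2/7) = +1, so (2/7)^2 = +1.
Reached (1/7) = 1. Collecting the sign flips along the way, the symbol is +1.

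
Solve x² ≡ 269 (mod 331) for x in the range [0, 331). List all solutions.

83, 248

Since 331 ≡ 3 (mod 4), a square root of 269 is 269^((331+1)/4) = 269^83 mod 331.
Repeated squaring: 269^2≡203, 269^4≡165, 269^8≡83, 269^16≡269, 269^32≡203, 269^64≡165 (mod 331).
269^83 = 269^(64+16+2+1) ≡ 83 (mod 331).
Check: 83² = 6889 ≡ 269 (mod 331). The two roots are 83 and 248.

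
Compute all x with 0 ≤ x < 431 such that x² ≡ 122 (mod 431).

Since 431 ≡ 3 (mod 4), a square root of 122 is 122^((431+1)/4) = 122^108 mod 431.
Repeated squaring: 122^2≡230, 122^4≡318, 122^8≡270, 122^16≡61, 122^32≡273, 122^64≡397 (mod 431).
122^108 = 122^(64+32+8+4) ≡ 98 (mod 431).
Check: 98² = 9604 ≡ 122 (mod 431). The two roots are 98 and 333.

98, 333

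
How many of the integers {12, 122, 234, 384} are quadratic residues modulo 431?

(12/431) = +1 → QR.
(122/431) = +1 → QR.
(234/431) = -1 → non-residue.
(384/431) = +1 → QR.
Total quadratic residues among the 4: 3.

3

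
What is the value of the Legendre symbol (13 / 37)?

Reciprocity: 13 ≡ 1 and 37 ≡ 1 (mod 4), so (13/37) = +(37/13).
Reduce top mod 13: now compute (11/13).
Reciprocity: 11 ≡ 3 and 13 ≡ 1 (mod 4), so (11/13) = +(13/11).
Reduce top mod 11: now compute (2/11).
Pull out 2: since 11 ≡ 3 (mod 8), (2/11) = -1.
Reached (1/11) = 1. Collecting the sign flips along the way, the symbol is -1.

-1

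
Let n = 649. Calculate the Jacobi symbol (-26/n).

First reduce: -26 ≡ 623 (mod 649).
Reciprocity: 623 ≡ 3 and 649 ≡ 1 (mod 4), so (623/649) = +(649/623).
Reduce top mod 623: now compute (26/623).
Pull out 2: since 623 ≡ 7 (mod 8), (2/623) = +1.
Reciprocity: 13 ≡ 1 and 623 ≡ 3 (mod 4), so (13/623) = +(623/13).
Reduce top mod 13: now compute (12/13).
Pull out 2^2: since 13 ≡ 5 (mod 8), (2/13) = -1, so (2/13)^2 = +1.
Reciprocity: 3 ≡ 3 and 13 ≡ 1 (mod 4), so (3/13) = +(13/3).
Reduce top mod 3: now compute (1/3).
Reached (1/3) = 1. Collecting the sign flips along the way, the symbol is +1.

1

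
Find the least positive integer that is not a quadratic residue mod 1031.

7

(2/1031) = +1, so 2 is a residue.
(3/1031) = +1, so 3 is a residue.
(4/1031) = +1, so 4 is a residue.
(5/1031) = +1, so 5 is a residue.
(6/1031) = +1, so 6 is a residue.
(7/1031) = −1, so 7 is the smallest positive non-residue mod 1031.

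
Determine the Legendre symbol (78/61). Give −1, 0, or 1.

Euler's criterion: (78/61) ≡ 17^30 (mod 61).
17^2 ≡ 45 (mod 61)
17^4 ≡ 12 (mod 61)
17^8 ≡ 22 (mod 61)
17^16 ≡ 57 (mod 61)
17^30 = 17^(16+8+4+2) ≡ 60 (mod 61).
Result is 60 ≡ −1, so (78/61) = −1.

-1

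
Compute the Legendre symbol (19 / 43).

-1

Euler's criterion: (19/43) ≡ 19^21 (mod 43).
19^2 ≡ 17 (mod 43)
19^4 ≡ 31 (mod 43)
19^8 ≡ 15 (mod 43)
19^16 ≡ 10 (mod 43)
19^21 = 19^(16+4+1) ≡ 42 (mod 43).
Result is 42 ≡ −1, so (19/43) = −1.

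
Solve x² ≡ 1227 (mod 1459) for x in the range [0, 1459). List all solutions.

Since 1459 ≡ 3 (mod 4), a square root of 1227 is 1227^((1459+1)/4) = 1227^365 mod 1459.
Repeated squaring: 1227^2≡1300, 1227^4≡478, 1227^8≡880, 1227^16≡1130, 1227^32≡275, 1227^64≡1216, 1227^128≡689, 1227^256≡546 (mod 1459).
1227^365 = 1227^(256+64+32+8+4+1) ≡ 293 (mod 1459).
Check: 293² = 85849 ≡ 1227 (mod 1459). The two roots are 293 and 1166.

293, 1166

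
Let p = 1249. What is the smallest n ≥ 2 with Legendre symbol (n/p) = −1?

(2/1249) = +1, so 2 is a residue.
(3/1249) = +1, so 3 is a residue.
(4/1249) = +1, so 4 is a residue.
(5/1249) = +1, so 5 is a residue.
(6/1249) = +1, so 6 is a residue.
(7/1249) = −1, so 7 is the smallest positive non-residue mod 1249.

7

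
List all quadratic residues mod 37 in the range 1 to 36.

1,3,4,7,9,10,11,12,16,21,25,26,27,28,30,33,34,36

Square k = 1,…,18 (k and 37−k give the same square):
1²=1, 2²=4, 3²=9, 4²=16, 5²=25, 6²=36, 7²≡12, 8²≡27, 9²≡7, 10²≡26, 11²≡10, 12²≡33, 13²≡21, 14²≡11, 15²≡3, 16²≡34, 17²≡30, 18²≡28 (mod 37).
So the quadratic residues mod 37 are {1, 3, 4, 7, 9, 10, 11, 12, 16, 21, 25, 26, 27, 28, 30, 33, 34, 36}.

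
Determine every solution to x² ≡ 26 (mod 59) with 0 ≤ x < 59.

Since 59 ≡ 3 (mod 4), a square root of 26 is 26^((59+1)/4) = 26^15 mod 59.
Repeated squaring: 26^2≡27, 26^4≡21, 26^8≡28 (mod 59).
26^15 = 26^(8+4+2+1) ≡ 12 (mod 59).
Check: 12² = 144 ≡ 26 (mod 59). The two roots are 12 and 47.

12, 47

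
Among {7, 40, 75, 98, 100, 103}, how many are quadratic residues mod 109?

(7/109) = +1 → QR.
(40/109) = -1 → non-residue.
(75/109) = +1 → QR.
(98/109) = -1 → non-residue.
(100/109) = +1 → QR.
(103/109) = -1 → non-residue.
Total quadratic residues among the 6: 3.

3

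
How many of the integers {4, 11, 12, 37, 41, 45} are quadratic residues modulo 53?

3

(4/53) = +1 → QR.
(11/53) = +1 → QR.
(12/53) = -1 → non-residue.
(37/53) = +1 → QR.
(41/53) = -1 → non-residue.
(45/53) = -1 → non-residue.
Total quadratic residues among the 6: 3.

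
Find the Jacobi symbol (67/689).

1

Reciprocity: 67 ≡ 3 and 689 ≡ 1 (mod 4), so (67/689) = +(689/67).
Reduce top mod 67: now compute (19/67).
Reciprocity: 19 ≡ 3 and 67 ≡ 3 (mod 4), so (19/67) = −(67/19).
Reduce top mod 19: now compute (10/19).
Pull out 2: since 19 ≡ 3 (mod 8), (2/19) = -1.
Reciprocity: 5 ≡ 1 and 19 ≡ 3 (mod 4), so (5/19) = +(19/5).
Reduce top mod 5: now compute (4/5).
Pull out 2^2: since 5 ≡ 5 (mod 8), (2/5) = -1, so (2/5)^2 = +1.
Reached (1/5) = 1. Collecting the sign flips along the way, the symbol is +1.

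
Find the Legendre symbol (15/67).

Euler's criterion: (15/67) ≡ 15^33 (mod 67).
15^2 ≡ 24 (mod 67)
15^4 ≡ 40 (mod 67)
15^8 ≡ 59 (mod 67)
15^16 ≡ 64 (mod 67)
15^32 ≡ 9 (mod 67)
15^33 = 15^(32+1) ≡ 1 (mod 67).
Result is 1, so (15/67) = 1.

1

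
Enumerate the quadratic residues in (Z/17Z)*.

Square k = 1,…,8 (k and 17−k give the same square):
1²=1, 2²=4, 3²=9, 4²=16, 5²≡8, 6²≡2, 7²≡15, 8²≡13 (mod 17).
So the quadratic residues mod 17 are {1, 2, 4, 8, 9, 13, 15, 16}.

1, 2, 4, 8, 9, 13, 15, 16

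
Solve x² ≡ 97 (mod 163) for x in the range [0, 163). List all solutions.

74, 89

Since 163 ≡ 3 (mod 4), a square root of 97 is 97^((163+1)/4) = 97^41 mod 163.
Repeated squaring: 97^2≡118, 97^4≡69, 97^8≡34, 97^16≡15, 97^32≡62 (mod 163).
97^41 = 97^(32+8+1) ≡ 74 (mod 163).
Check: 74² = 5476 ≡ 97 (mod 163). The two roots are 74 and 89.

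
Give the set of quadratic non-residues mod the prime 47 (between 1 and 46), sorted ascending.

Square k = 1,…,23 (k and 47−k give the same square):
1²=1, 2²=4, 3²=9, 4²=16, 5²=25, 6²=36, 7²≡2, 8²≡17, 9²≡34, 10²≡6, 11²≡27, 12²≡3, 13²≡28, 14²≡8, 15²≡37, 16²≡21, 17²≡7, 18²≡42, 19²≡32, 20²≡24, 21²≡18, 22²≡14, 23²≡12 (mod 47).
The residues are {1, 2, 3, 4, 6, 7, 8, 9, 12, 14, 16, 17, 18, 21, 24, 25, 27, 28, 32, 34, 36, 37, 42}; the non-residues are the remaining 23 nonzero classes.

5,10,11,13,15,19,20,22,23,26,29,30,31,33,35,38,39,40,41,43,44,45,46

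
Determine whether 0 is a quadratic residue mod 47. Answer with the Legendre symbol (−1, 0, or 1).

0

Top reduces to 0: gcd > 1, so the symbol is 0.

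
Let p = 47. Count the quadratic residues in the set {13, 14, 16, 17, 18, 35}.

4

(13/47) = -1 → non-residue.
(14/47) = +1 → QR.
(16/47) = +1 → QR.
(17/47) = +1 → QR.
(18/47) = +1 → QR.
(35/47) = -1 → non-residue.
Total quadratic residues among the 6: 4.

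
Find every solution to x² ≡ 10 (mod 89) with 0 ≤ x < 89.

30, 59

89 ≡ 1 (mod 4), so we find a root by search.
Trying successive values, 30² = 900 ≡ 10 (mod 89). The other root is 89 − 30 = 59.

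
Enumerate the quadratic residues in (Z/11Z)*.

1,3,4,5,9

Square k = 1,…,5 (k and 11−k give the same square):
1²=1, 2²=4, 3²=9, 4²≡5, 5²≡3 (mod 11).
So the quadratic residues mod 11 are {1, 3, 4, 5, 9}.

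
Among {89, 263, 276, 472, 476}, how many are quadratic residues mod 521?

4

(89/521) = -1 → non-residue.
(263/521) = +1 → QR.
(276/521) = +1 → QR.
(472/521) = +1 → QR.
(476/521) = +1 → QR.
Total quadratic residues among the 5: 4.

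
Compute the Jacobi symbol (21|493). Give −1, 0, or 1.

Reciprocity: 21 ≡ 1 and 493 ≡ 1 (mod 4), so (21/493) = +(493/21).
Reduce top mod 21: now compute (10/21).
Pull out 2: since 21 ≡ 5 (mod 8), (2/21) = -1.
Reciprocity: 5 ≡ 1 and 21 ≡ 1 (mod 4), so (5/21) = +(21/5).
Reduce top mod 5: now compute (1/5).
Reached (1/5) = 1. Collecting the sign flips along the way, the symbol is -1.

-1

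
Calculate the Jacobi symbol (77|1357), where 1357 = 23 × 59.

-1

Reciprocity: 77 ≡ 1 and 1357 ≡ 1 (mod 4), so (77/1357) = +(1357/77).
Reduce top mod 77: now compute (48/77).
Pull out 2^4: since 77 ≡ 5 (mod 8), (2/77) = -1, so (2/77)^4 = +1.
Reciprocity: 3 ≡ 3 and 77 ≡ 1 (mod 4), so (3/77) = +(77/3).
Reduce top mod 3: now compute (2/3).
Pull out 2: since 3 ≡ 3 (mod 8), (2/3) = -1.
Reached (1/3) = 1. Collecting the sign flips along the way, the symbol is -1.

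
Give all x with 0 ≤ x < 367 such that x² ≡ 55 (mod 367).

34, 333

Since 367 ≡ 3 (mod 4), a square root of 55 is 55^((367+1)/4) = 55^92 mod 367.
Repeated squaring: 55^2≡89, 55^4≡214, 55^8≡288, 55^16≡2, 55^32≡4, 55^64≡16 (mod 367).
55^92 = 55^(64+16+8+4) ≡ 333 (mod 367).
Check: 333² = 110889 ≡ 55 (mod 367). The two roots are 34 and 333.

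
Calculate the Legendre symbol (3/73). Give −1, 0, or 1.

Euler's criterion: (3/73) ≡ 3^36 (mod 73).
3^2 ≡ 9 (mod 73)
3^4 ≡ 8 (mod 73)
3^8 ≡ 64 (mod 73)
3^16 ≡ 8 (mod 73)
3^32 ≡ 64 (mod 73)
3^36 = 3^(32+4) ≡ 1 (mod 73).
Result is 1, so (3/73) = 1.

1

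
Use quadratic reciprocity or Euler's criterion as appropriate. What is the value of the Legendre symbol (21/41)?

Reciprocity: 21 ≡ 1 and 41 ≡ 1 (mod 4), so (21/41) = +(41/21).
Reduce top mod 21: now compute (20/21).
Pull out 2^2: since 21 ≡ 5 (mod 8), (2/21) = -1, so (2/21)^2 = +1.
Reciprocity: 5 ≡ 1 and 21 ≡ 1 (mod 4), so (5/21) = +(21/5).
Reduce top mod 5: now compute (1/5).
Reached (1/5) = 1. Collecting the sign flips along the way, the symbol is +1.

1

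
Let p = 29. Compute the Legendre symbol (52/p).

1

First reduce: 52 ≡ 23 (mod 29).
Reciprocity: 23 ≡ 3 and 29 ≡ 1 (mod 4), so (23/29) = +(29/23).
Reduce top mod 23: now compute (6/23).
Pull out 2: since 23 ≡ 7 (mod 8), (2/23) = +1.
Reciprocity: 3 ≡ 3 and 23 ≡ 3 (mod 4), so (3/23) = −(23/3).
Reduce top mod 3: now compute (2/3).
Pull out 2: since 3 ≡ 3 (mod 8), (2/3) = -1.
Reached (1/3) = 1. Collecting the sign flips along the way, the symbol is +1.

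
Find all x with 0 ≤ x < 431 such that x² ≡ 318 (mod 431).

Since 431 ≡ 3 (mod 4), a square root of 318 is 318^((431+1)/4) = 318^108 mod 431.
Repeated squaring: 318^2≡270, 318^4≡61, 318^8≡273, 318^16≡397, 318^32≡294, 318^64≡236 (mod 431).
318^108 = 318^(64+32+8+4) ≡ 230 (mod 431).
Check: 230² = 52900 ≡ 318 (mod 431). The two roots are 201 and 230.

201, 230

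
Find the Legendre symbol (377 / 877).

-1

Euler's criterion: (377/877) ≡ 377^438 (mod 877).
377^2 ≡ 55 (mod 877)
377^4 ≡ 394 (mod 877)
377^8 ≡ 7 (mod 877)
377^16 ≡ 49 (mod 877)
377^32 ≡ 647 (mod 877)
377^64 ≡ 280 (mod 877)
377^128 ≡ 347 (mod 877)
377^256 ≡ 260 (mod 877)
377^438 = 377^(256+128+32+16+4+2) ≡ 876 (mod 877).
Result is 876 ≡ −1, so (377/877) = −1.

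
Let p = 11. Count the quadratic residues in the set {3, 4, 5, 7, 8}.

3

(3/11) = +1 → QR.
(4/11) = +1 → QR.
(5/11) = +1 → QR.
(7/11) = -1 → non-residue.
(8/11) = -1 → non-residue.
Total quadratic residues among the 5: 3.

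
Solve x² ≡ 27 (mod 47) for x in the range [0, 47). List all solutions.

Since 47 ≡ 3 (mod 4), a square root of 27 is 27^((47+1)/4) = 27^12 mod 47.
Repeated squaring: 27^2≡24, 27^4≡12, 27^8≡3 (mod 47).
27^12 = 27^(8+4) ≡ 36 (mod 47).
Check: 36² = 1296 ≡ 27 (mod 47). The two roots are 11 and 36.

11, 36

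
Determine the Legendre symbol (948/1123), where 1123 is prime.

-1

Euler's criterion: (948/1123) ≡ 948^561 (mod 1123).
948^2 ≡ 304 (mod 1123)
948^4 ≡ 330 (mod 1123)
948^8 ≡ 1092 (mod 1123)
948^16 ≡ 961 (mod 1123)
948^32 ≡ 415 (mod 1123)
948^64 ≡ 406 (mod 1123)
948^128 ≡ 878 (mod 1123)
948^256 ≡ 506 (mod 1123)
948^512 ≡ 1115 (mod 1123)
948^561 = 948^(512+32+16+1) ≡ 1122 (mod 1123).
Result is 1122 ≡ −1, so (948/1123) = −1.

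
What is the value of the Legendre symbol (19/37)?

Reciprocity: 19 ≡ 3 and 37 ≡ 1 (mod 4), so (19/37) = +(37/19).
Reduce top mod 19: now compute (18/19).
Pull out 2: since 19 ≡ 3 (mod 8), (2/19) = -1.
Reciprocity: 9 ≡ 1 and 19 ≡ 3 (mod 4), so (9/19) = +(19/9).
Reduce top mod 9: now compute (1/9).
Reached (1/9) = 1. Collecting the sign flips along the way, the symbol is -1.

-1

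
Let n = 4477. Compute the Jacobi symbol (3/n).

Reciprocity: 3 ≡ 3 and 4477 ≡ 1 (mod 4), so (3/4477) = +(4477/3).
Reduce top mod 3: now compute (1/3).
Reached (1/3) = 1. Collecting the sign flips along the way, the symbol is +1.

1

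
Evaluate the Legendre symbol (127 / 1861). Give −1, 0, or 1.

Reciprocity: 127 ≡ 3 and 1861 ≡ 1 (mod 4), so (127/1861) = +(1861/127).
Reduce top mod 127: now compute (83/127).
Reciprocity: 83 ≡ 3 and 127 ≡ 3 (mod 4), so (83/127) = −(127/83).
Reduce top mod 83: now compute (44/83).
Pull out 2^2: since 83 ≡ 3 (mod 8), (2/83) = -1, so (2/83)^2 = +1.
Reciprocity: 11 ≡ 3 and 83 ≡ 3 (mod 4), so (11/83) = −(83/11).
Reduce top mod 11: now compute (6/11).
Pull out 2: since 11 ≡ 3 (mod 8), (2/11) = -1.
Reciprocity: 3 ≡ 3 and 11 ≡ 3 (mod 4), so (3/11) = −(11/3).
Reduce top mod 3: now compute (2/3).
Pull out 2: since 3 ≡ 3 (mod 8), (2/3) = -1.
Reached (1/3) = 1. Collecting the sign flips along the way, the symbol is -1.

-1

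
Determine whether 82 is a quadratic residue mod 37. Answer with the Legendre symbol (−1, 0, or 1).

-1

First reduce: 82 ≡ 8 (mod 37).
Pull out 2^3: since 37 ≡ 5 (mod 8), (2/37) = -1, so (2/37)^3 = -1.
Reached (1/37) = 1. Collecting the sign flips along the way, the symbol is -1.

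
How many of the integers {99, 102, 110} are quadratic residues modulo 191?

(99/191) = -1 → non-residue.
(102/191) = +1 → QR.
(110/191) = -1 → non-residue.
Total quadratic residues among the 3: 1.

1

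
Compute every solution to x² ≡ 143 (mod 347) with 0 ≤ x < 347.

Since 347 ≡ 3 (mod 4), a square root of 143 is 143^((347+1)/4) = 143^87 mod 347.
Repeated squaring: 143^2≡323, 143^4≡229, 143^8≡44, 143^16≡201, 143^32≡149, 143^64≡340 (mod 347).
143^87 = 143^(64+16+4+2+1) ≡ 181 (mod 347).
Check: 181² = 32761 ≡ 143 (mod 347). The two roots are 166 and 181.

166, 181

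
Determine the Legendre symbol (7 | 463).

-1

Reciprocity: 7 ≡ 3 and 463 ≡ 3 (mod 4), so (7/463) = −(463/7).
Reduce top mod 7: now compute (1/7).
Reached (1/7) = 1. Collecting the sign flips along the way, the symbol is -1.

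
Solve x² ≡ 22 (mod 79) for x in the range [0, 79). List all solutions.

Since 79 ≡ 3 (mod 4), a square root of 22 is 22^((79+1)/4) = 22^20 mod 79.
Repeated squaring: 22^2≡10, 22^4≡21, 22^8≡46, 22^16≡62 (mod 79).
22^20 = 22^(16+4) ≡ 38 (mod 79).
Check: 38² = 1444 ≡ 22 (mod 79). The two roots are 38 and 41.

38, 41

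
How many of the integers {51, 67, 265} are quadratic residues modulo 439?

(51/439) = +1 → QR.
(67/439) = -1 → non-residue.
(265/439) = +1 → QR.
Total quadratic residues among the 3: 2.

2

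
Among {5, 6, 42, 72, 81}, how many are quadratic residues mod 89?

(5/89) = +1 → QR.
(6/89) = -1 → non-residue.
(42/89) = +1 → QR.
(72/89) = +1 → QR.
(81/89) = +1 → QR.
Total quadratic residues among the 5: 4.

4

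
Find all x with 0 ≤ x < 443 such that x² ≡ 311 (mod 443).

Since 443 ≡ 3 (mod 4), a square root of 311 is 311^((443+1)/4) = 311^111 mod 443.
Repeated squaring: 311^2≡147, 311^4≡345, 311^8≡301, 311^16≡229, 311^32≡167, 311^64≡423 (mod 443).
311^111 = 311^(64+32+8+4+2+1) ≡ 371 (mod 443).
Check: 371² = 137641 ≡ 311 (mod 443). The two roots are 72 and 371.

72, 371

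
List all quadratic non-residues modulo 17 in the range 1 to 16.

3, 5, 6, 7, 10, 11, 12, 14

Square k = 1,…,8 (k and 17−k give the same square):
1²=1, 2²=4, 3²=9, 4²=16, 5²≡8, 6²≡2, 7²≡15, 8²≡13 (mod 17).
The residues are {1, 2, 4, 8, 9, 13, 15, 16}; the non-residues are the remaining 8 nonzero classes.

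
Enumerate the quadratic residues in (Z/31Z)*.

1,2,4,5,7,8,9,10,14,16,18,19,20,25,28

Square k = 1,…,15 (k and 31−k give the same square):
1²=1, 2²=4, 3²=9, 4²=16, 5²=25, 6²≡5, 7²≡18, 8²≡2, 9²≡19, 10²≡7, 11²≡28, 12²≡20, 13²≡14, 14²≡10, 15²≡8 (mod 31).
So the quadratic residues mod 31 are {1, 2, 4, 5, 7, 8, 9, 10, 14, 16, 18, 19, 20, 25, 28}.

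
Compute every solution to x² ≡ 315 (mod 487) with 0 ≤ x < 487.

Since 487 ≡ 3 (mod 4), a square root of 315 is 315^((487+1)/4) = 315^122 mod 487.
Repeated squaring: 315^2≡364, 315^4≡32, 315^8≡50, 315^16≡65, 315^32≡329, 315^64≡127 (mod 487).
315^122 = 315^(64+32+16+8+2) ≡ 169 (mod 487).
Check: 169² = 28561 ≡ 315 (mod 487). The two roots are 169 and 318.

169, 318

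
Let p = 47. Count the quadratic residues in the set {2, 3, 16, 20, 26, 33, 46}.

3

(2/47) = +1 → QR.
(3/47) = +1 → QR.
(16/47) = +1 → QR.
(20/47) = -1 → non-residue.
(26/47) = -1 → non-residue.
(33/47) = -1 → non-residue.
(46/47) = -1 → non-residue.
Total quadratic residues among the 7: 3.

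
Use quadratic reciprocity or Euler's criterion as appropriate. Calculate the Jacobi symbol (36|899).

Pull out 2^2: since 899 ≡ 3 (mod 8), (2/899) = -1, so (2/899)^2 = +1.
Reciprocity: 9 ≡ 1 and 899 ≡ 3 (mod 4), so (9/899) = +(899/9).
Reduce top mod 9: now compute (8/9).
Pull out 2^3: since 9 ≡ 1 (mod 8), (2/9) = +1, so (2/9)^3 = +1.
Reached (1/9) = 1. Collecting the sign flips along the way, the symbol is +1.

1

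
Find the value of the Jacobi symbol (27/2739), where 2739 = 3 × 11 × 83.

Reciprocity: 27 ≡ 3 and 2739 ≡ 3 (mod 4), so (27/2739) = −(2739/27).
Reduce top mod 27: now compute (12/27).
Pull out 2^2: since 27 ≡ 3 (mod 8), (2/27) = -1, so (2/27)^2 = +1.
Reciprocity: 3 ≡ 3 and 27 ≡ 3 (mod 4), so (3/27) = −(27/3).
Reduce top mod 3: now compute (0/3).
Top reduces to 0: gcd > 1, so the symbol is 0.

0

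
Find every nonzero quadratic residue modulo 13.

1, 3, 4, 9, 10, 12

Square k = 1,…,6 (k and 13−k give the same square):
1²=1, 2²=4, 3²=9, 4²≡3, 5²≡12, 6²≡10 (mod 13).
So the quadratic residues mod 13 are {1, 3, 4, 9, 10, 12}.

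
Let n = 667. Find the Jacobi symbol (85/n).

Reciprocity: 85 ≡ 1 and 667 ≡ 3 (mod 4), so (85/667) = +(667/85).
Reduce top mod 85: now compute (72/85).
Pull out 2^3: since 85 ≡ 5 (mod 8), (2/85) = -1, so (2/85)^3 = -1.
Reciprocity: 9 ≡ 1 and 85 ≡ 1 (mod 4), so (9/85) = +(85/9).
Reduce top mod 9: now compute (4/9).
Pull out 2^2: since 9 ≡ 1 (mod 8), (2/9) = +1, so (2/9)^2 = +1.
Reached (1/9) = 1. Collecting the sign flips along the way, the symbol is -1.

-1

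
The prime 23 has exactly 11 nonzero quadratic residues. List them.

Square k = 1,…,11 (k and 23−k give the same square):
1²=1, 2²=4, 3²=9, 4²=16, 5²≡2, 6²≡13, 7²≡3, 8²≡18, 9²≡12, 10²≡8, 11²≡6 (mod 23).
So the quadratic residues mod 23 are {1, 2, 3, 4, 6, 8, 9, 12, 13, 16, 18}.

1,2,3,4,6,8,9,12,13,16,18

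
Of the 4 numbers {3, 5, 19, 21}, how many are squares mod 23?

1

(3/23) = +1 → QR.
(5/23) = -1 → non-residue.
(19/23) = -1 → non-residue.
(21/23) = -1 → non-residue.
Total quadratic residues among the 4: 1.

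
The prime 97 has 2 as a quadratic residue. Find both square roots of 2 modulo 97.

14, 83

97 ≡ 1 (mod 4), so we find a root by search.
Trying successive values, 14² = 196 ≡ 2 (mod 97). The other root is 97 − 14 = 83.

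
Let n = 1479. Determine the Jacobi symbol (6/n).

Pull out 2: since 1479 ≡ 7 (mod 8), (2/1479) = +1.
Reciprocity: 3 ≡ 3 and 1479 ≡ 3 (mod 4), so (3/1479) = −(1479/3).
Reduce top mod 3: now compute (0/3).
Top reduces to 0: gcd > 1, so the symbol is 0.

0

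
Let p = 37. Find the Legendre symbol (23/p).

Euler's criterion: (23/37) ≡ 23^18 (mod 37).
23^2 ≡ 11 (mod 37)
23^4 ≡ 10 (mod 37)
23^8 ≡ 26 (mod 37)
23^16 ≡ 10 (mod 37)
23^18 = 23^(16+2) ≡ 36 (mod 37).
Result is 36 ≡ −1, so (23/37) = −1.

-1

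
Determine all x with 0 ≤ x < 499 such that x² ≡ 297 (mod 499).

91, 408

Since 499 ≡ 3 (mod 4), a square root of 297 is 297^((499+1)/4) = 297^125 mod 499.
Repeated squaring: 297^2≡385, 297^4≡22, 297^8≡484, 297^16≡225, 297^32≡226, 297^64≡178 (mod 499).
297^125 = 297^(64+32+16+8+4+1) ≡ 91 (mod 499).
Check: 91² = 8281 ≡ 297 (mod 499). The two roots are 91 and 408.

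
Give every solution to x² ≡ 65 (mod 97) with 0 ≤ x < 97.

29, 68

97 ≡ 1 (mod 4), so we find a root by search.
Trying successive values, 29² = 841 ≡ 65 (mod 97). The other root is 97 − 29 = 68.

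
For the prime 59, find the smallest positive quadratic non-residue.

(2/59) = −1, so 2 is the smallest positive non-residue mod 59.

2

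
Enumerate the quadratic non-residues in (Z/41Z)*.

Square k = 1,…,20 (k and 41−k give the same square):
1²=1, 2²=4, 3²=9, 4²=16, 5²=25, 6²=36, 7²≡8, 8²≡23, 9²≡40, 10²≡18, 11²≡39, 12²≡21, 13²≡5, 14²≡32, 15²≡20, 16²≡10, 17²≡2, 18²≡37, 19²≡33, 20²≡31 (mod 41).
The residues are {1, 2, 4, 5, 8, 9, 10, 16, 18, 20, 21, 23, 25, 31, 32, 33, 36, 37, 39, 40}; the non-residues are the remaining 20 nonzero classes.

3,6,7,11,12,13,14,15,17,19,22,24,26,27,28,29,30,34,35,38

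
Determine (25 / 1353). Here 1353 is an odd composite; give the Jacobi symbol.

1

Reciprocity: 25 ≡ 1 and 1353 ≡ 1 (mod 4), so (25/1353) = +(1353/25).
Reduce top mod 25: now compute (3/25).
Reciprocity: 3 ≡ 3 and 25 ≡ 1 (mod 4), so (3/25) = +(25/3).
Reduce top mod 3: now compute (1/3).
Reached (1/3) = 1. Collecting the sign flips along the way, the symbol is +1.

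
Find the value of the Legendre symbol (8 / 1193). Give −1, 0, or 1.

Euler's criterion: (8/1193) ≡ 8^596 (mod 1193).
8^2 ≡ 64 (mod 1193)
8^4 ≡ 517 (mod 1193)
8^8 ≡ 57 (mod 1193)
8^16 ≡ 863 (mod 1193)
8^32 ≡ 337 (mod 1193)
8^64 ≡ 234 (mod 1193)
8^128 ≡ 1071 (mod 1193)
8^256 ≡ 568 (mod 1193)
8^512 ≡ 514 (mod 1193)
8^596 = 8^(512+64+16+4) ≡ 1 (mod 1193).
Result is 1, so (8/1193) = 1.

1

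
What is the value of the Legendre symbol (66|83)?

Euler's criterion: (66/83) ≡ 66^41 (mod 83).
66^2 ≡ 40 (mod 83)
66^4 ≡ 23 (mod 83)
66^8 ≡ 31 (mod 83)
66^16 ≡ 48 (mod 83)
66^32 ≡ 63 (mod 83)
66^41 = 66^(32+8+1) ≡ 82 (mod 83).
Result is 82 ≡ −1, so (66/83) = −1.

-1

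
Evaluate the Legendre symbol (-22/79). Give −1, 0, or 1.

First reduce: -22 ≡ 57 (mod 79).
Reciprocity: 57 ≡ 1 and 79 ≡ 3 (mod 4), so (57/79) = +(79/57).
Reduce top mod 57: now compute (22/57).
Pull out 2: since 57 ≡ 1 (mod 8), (2/57) = +1.
Reciprocity: 11 ≡ 3 and 57 ≡ 1 (mod 4), so (11/57) = +(57/11).
Reduce top mod 11: now compute (2/11).
Pull out 2: since 11 ≡ 3 (mod 8), (2/11) = -1.
Reached (1/11) = 1. Collecting the sign flips along the way, the symbol is -1.

-1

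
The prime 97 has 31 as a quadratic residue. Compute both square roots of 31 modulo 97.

97 ≡ 1 (mod 4), so we find a root by search.
Trying successive values, 15² = 225 ≡ 31 (mod 97). The other root is 97 − 15 = 82.

15, 82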